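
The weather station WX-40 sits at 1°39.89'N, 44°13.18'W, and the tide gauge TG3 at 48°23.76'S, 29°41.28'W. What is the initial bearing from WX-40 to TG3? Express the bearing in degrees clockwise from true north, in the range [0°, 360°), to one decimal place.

167.7°

WX-40: φ = +1.66483°, λ = -44.21967°
TG3: φ = -48.39600°, λ = -29.68800°
Δλ = 14.5317°
y = sin Δλ · cos φ₂ = 0.166602
x = cos φ₁ sin φ₂ − sin φ₁ cos φ₂ cos Δλ = -0.766109
θ = atan2(y, x) = 167.7312° → 167.7312° (mod 360°)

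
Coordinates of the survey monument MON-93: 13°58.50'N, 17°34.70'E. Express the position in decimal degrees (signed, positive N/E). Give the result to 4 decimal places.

+13.9750°, +17.5783°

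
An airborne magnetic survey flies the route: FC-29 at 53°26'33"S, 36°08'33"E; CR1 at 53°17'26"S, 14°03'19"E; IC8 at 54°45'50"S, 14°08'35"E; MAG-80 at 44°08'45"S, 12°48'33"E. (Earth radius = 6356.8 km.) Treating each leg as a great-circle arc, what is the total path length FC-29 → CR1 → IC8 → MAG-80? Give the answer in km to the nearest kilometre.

2802 km

FC-29: φ = -53.44250°, λ = +36.14250°
CR1: φ = -53.29056°, λ = +14.05528°
IC8: φ = -54.76389°, λ = +14.14306°
MAG-80: φ = -44.14583°, λ = +12.80917°
FC-29→CR1: c = 0.229116 rad, d = 1456.45 km
CR1→IC8: c = 0.025730 rad, d = 163.56 km
IC8→MAG-80: c = 0.185928 rad, d = 1181.91 km
Total = 1456.45 + 163.56 + 1181.91 = 2801.92 km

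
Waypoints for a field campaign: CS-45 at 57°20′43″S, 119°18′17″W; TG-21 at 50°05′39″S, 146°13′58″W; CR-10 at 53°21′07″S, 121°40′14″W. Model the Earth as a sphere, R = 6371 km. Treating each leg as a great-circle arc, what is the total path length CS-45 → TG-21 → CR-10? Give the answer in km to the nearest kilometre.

CS-45: φ = -57.34528°, λ = -119.30472°
TG-21: φ = -50.09417°, λ = -146.23278°
CR-10: φ = -53.35194°, λ = -121.67056°
CS-45→TG-21: c = 0.302914 rad, d = 1929.87 km
TG-21→CR-10: c = 0.270142 rad, d = 1721.07 km
Total = 1929.87 + 1721.07 = 3650.94 km

3651 km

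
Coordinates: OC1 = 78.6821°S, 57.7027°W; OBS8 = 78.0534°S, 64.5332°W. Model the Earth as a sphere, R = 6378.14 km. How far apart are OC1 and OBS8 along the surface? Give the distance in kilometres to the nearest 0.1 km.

168.4 km

Δφ = 0.6287°,  Δλ = -6.8305°
a = sin²(Δφ/2) + cos φ₁ cos φ₂ sin²(Δλ/2) = 0.000174
c = 2·arcsin(√a) = 0.026403 rad = 1.5128°
d = R·c = 6378.14 × 0.026403 = 168.4 km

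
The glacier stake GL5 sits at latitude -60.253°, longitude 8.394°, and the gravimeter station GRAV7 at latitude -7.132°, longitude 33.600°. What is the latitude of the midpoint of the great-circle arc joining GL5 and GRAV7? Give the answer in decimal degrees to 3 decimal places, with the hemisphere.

34.267°S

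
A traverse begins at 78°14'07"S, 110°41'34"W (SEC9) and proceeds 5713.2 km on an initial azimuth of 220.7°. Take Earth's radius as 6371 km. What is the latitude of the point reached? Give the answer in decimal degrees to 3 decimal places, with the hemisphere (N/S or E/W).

SEC9: φ = -78.23528°, λ = -110.69278°
δ = d/R = 5713.2/6371 = 0.896751 rad
φ₂ = arcsin(sin φ₁ cos δ + cos φ₁ sin δ cos θ)
   = arcsin(-0.97899·0.62415 + 0.20389·0.78130·-0.75813) = -47.03860°
λ₂ = λ₁ + atan2(sin θ sin δ cos φ₁, cos δ − sin φ₁ sin φ₂) = 117.68924°

47.039°S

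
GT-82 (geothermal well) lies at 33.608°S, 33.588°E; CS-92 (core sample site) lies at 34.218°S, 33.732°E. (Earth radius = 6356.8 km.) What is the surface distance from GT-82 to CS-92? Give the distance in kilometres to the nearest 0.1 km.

69.0 km

Δφ = -0.6100°,  Δλ = 0.1440°
a = sin²(Δφ/2) + cos φ₁ cos φ₂ sin²(Δλ/2) = 0.000029
c = 2·arcsin(√a) = 0.010849 rad = 0.6216°
d = R·c = 6356.8 × 0.010849 = 69.0 km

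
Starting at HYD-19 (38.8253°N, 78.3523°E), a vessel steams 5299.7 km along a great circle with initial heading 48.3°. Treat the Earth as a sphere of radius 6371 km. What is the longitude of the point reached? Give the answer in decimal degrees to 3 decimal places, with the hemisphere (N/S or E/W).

δ = d/R = 5299.7/6371 = 0.831847 rad
φ₂ = arcsin(sin φ₁ cos δ + cos φ₁ sin δ cos θ)
   = arcsin(0.62695·0.67351 + 0.77906·0.73918·0.66523) = 53.64298°
λ₂ = λ₁ + atan2(sin θ sin δ cos φ₁, cos δ − sin φ₁ sin φ₂) = 146.94010°

146.940°E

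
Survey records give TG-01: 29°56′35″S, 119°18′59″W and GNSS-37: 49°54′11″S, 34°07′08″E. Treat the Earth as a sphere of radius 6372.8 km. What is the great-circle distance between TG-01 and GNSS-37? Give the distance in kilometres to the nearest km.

10760 km

TG-01: φ = -29.94306°, λ = -119.31639°
GNSS-37: φ = -49.90306°, λ = +34.11889°
Δφ = -19.9600°,  Δλ = 153.4353°
a = sin²(Δφ/2) + cos φ₁ cos φ₂ sin²(Δλ/2) = 0.558686
c = 2·arcsin(√a) = 1.688440 rad = 96.7405°
d = R·c = 6372.8 × 1.688440 = 10760.1 km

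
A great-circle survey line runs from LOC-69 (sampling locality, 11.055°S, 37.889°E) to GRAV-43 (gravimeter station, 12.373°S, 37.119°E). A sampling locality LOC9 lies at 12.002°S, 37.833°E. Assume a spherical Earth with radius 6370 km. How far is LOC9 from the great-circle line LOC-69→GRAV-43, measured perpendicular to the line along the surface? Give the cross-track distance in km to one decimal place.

δ₁₃ = central angle LOC-69→LOC9 = 0.016556 rad  (haversine)
θ₁₃ = bearing LOC-69→LOC9 = 183.311°,  θ₁₂ = bearing LOC-69→GRAV-43 = 209.695°
dₓₜ = R·arcsin(sin δ₁₃ · sin(θ₁₃ − θ₁₂)) = 6370·arcsin(0.01656·sin(-26.384°)) = -46.864 km
|dₓₜ| = 46.864 km

46.9 km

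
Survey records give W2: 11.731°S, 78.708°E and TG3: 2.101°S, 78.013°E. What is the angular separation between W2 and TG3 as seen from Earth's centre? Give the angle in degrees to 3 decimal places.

9.655°

Δφ = 9.6300°,  Δλ = -0.6950°
a = sin²(Δφ/2) + cos φ₁ cos φ₂ sin²(Δλ/2) = 0.007082
c = 2·arcsin(√a) = 0.168505 rad = 9.6546°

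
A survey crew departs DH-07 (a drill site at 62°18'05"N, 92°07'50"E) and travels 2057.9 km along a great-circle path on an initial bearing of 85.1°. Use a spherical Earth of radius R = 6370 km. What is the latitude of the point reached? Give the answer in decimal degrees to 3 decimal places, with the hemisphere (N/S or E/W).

58.452°N

DH-07: φ = +62.30139°, λ = +92.13056°
δ = d/R = 2057.9/6370 = 0.323061 rad
φ₂ = arcsin(sin φ₁ cos δ + cos φ₁ sin δ cos θ)
   = arcsin(0.88540·0.94827 + 0.46482·0.31747·0.08542) = 58.45241°
λ₂ = λ₁ + atan2(sin θ sin δ cos φ₁, cos δ − sin φ₁ sin φ₂) = 129.32786°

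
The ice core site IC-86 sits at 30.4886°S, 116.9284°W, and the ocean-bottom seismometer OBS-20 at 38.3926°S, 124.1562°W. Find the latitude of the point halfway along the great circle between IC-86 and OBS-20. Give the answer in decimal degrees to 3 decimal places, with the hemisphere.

34.494°S

Bx = cos φ₂ cos Δλ = 0.777546,  By = cos φ₂ sin Δλ = -0.098610
φₘ = atan2(sin φ₁ + sin φ₂, √((cos φ₁ + Bx)² + By²)) = -34.49369°
λₘ = λ₁ + atan2(By, cos φ₁ + Bx) = -120.37086°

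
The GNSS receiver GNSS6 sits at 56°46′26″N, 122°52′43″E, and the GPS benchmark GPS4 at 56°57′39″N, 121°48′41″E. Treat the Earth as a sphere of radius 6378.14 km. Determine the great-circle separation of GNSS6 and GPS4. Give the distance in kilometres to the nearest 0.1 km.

GNSS6: φ = +56.77389°, λ = +122.87861°
GPS4: φ = +56.96083°, λ = +121.81139°
Δφ = 0.1869°,  Δλ = -1.0672°
a = sin²(Δφ/2) + cos φ₁ cos φ₂ sin²(Δλ/2) = 0.000029
c = 2·arcsin(√a) = 0.010691 rad = 0.6125°
d = R·c = 6378.14 × 0.010691 = 68.2 km

68.2 km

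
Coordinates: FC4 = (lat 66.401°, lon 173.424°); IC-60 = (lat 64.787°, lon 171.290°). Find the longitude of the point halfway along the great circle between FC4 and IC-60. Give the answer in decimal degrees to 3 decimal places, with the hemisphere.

172.324°E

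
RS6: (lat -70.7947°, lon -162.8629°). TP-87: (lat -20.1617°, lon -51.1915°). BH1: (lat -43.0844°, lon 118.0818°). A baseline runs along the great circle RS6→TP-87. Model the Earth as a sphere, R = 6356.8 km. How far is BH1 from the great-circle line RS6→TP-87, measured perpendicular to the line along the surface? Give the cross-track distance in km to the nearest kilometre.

δ₁₃ = central angle RS6→BH1 = 0.808376 rad  (haversine)
θ₁₃ = bearing RS6→BH1 = 262.551°,  θ₁₂ = bearing RS6→TP-87 = 116.804°
dₓₜ = R·arcsin(sin δ₁₃ · sin(θ₁₃ − θ₁₂)) = 6356.8·arcsin(0.72317·sin(145.747°)) = 2664.783 km
|dₓₜ| = 2664.783 km

2665 km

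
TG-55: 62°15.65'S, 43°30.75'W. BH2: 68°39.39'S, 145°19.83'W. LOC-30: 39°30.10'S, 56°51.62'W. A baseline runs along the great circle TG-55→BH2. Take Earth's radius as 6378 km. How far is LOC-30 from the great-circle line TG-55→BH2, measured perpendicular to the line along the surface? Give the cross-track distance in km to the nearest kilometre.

2342 km

TG-55: φ = -62.26083°, λ = -43.51250°
BH2: φ = -68.65650°, λ = -145.33050°
LOC-30: φ = -39.50167°, λ = -56.86033°
δ₁₃ = central angle TG-55→LOC-30 = 0.421595 rad  (haversine)
θ₁₃ = bearing TG-55→LOC-30 = 334.195°,  θ₁₂ = bearing TG-55→BH2 = 215.497°
dₓₜ = R·arcsin(sin δ₁₃ · sin(θ₁₃ − θ₁₂)) = 6378·arcsin(0.40922·sin(118.699°)) = 2341.618 km
|dₓₜ| = 2341.618 km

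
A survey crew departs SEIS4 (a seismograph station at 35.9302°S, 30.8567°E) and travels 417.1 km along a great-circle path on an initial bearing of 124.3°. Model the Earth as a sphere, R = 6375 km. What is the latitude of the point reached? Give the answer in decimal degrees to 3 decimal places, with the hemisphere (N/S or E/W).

37.979°S

δ = d/R = 417.1/6375 = 0.065427 rad
φ₂ = arcsin(sin φ₁ cos δ + cos φ₁ sin δ cos θ)
   = arcsin(-0.58680·0.99786 + 0.80973·0.06538·-0.56353) = -37.97934°
λ₂ = λ₁ + atan2(sin θ sin δ cos φ₁, cos δ − sin φ₁ sin φ₂) = 34.78578°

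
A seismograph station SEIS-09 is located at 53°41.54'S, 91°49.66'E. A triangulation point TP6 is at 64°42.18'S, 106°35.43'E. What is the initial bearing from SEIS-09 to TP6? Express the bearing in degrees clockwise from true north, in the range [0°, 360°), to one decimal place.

SEIS-09: φ = -53.69233°, λ = +91.82767°
TP6: φ = -64.70300°, λ = +106.59050°
Δλ = 14.7628°
y = sin Δλ · cos φ₂ = 0.108887
x = cos φ₁ sin φ₂ − sin φ₁ cos φ₂ cos Δλ = -0.202359
θ = atan2(y, x) = 151.7159° → 151.7159° (mod 360°)

151.7°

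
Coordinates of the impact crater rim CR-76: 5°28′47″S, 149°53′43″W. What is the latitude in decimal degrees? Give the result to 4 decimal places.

5° + 28′/60 + 47″/3600 = 5 + 0.46667 + 0.01306 = 5.4797°

5.4797°S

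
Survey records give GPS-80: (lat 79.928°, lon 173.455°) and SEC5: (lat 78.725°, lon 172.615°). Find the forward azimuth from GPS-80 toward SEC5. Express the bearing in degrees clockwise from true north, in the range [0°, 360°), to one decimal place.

Δλ = -0.8400°
y = sin Δλ · cos φ₂ = -0.002866
x = cos φ₁ sin φ₂ − sin φ₁ cos φ₂ cos Δλ = -0.020974
θ = atan2(y, x) = -172.2181° → 187.7819° (mod 360°)

187.8°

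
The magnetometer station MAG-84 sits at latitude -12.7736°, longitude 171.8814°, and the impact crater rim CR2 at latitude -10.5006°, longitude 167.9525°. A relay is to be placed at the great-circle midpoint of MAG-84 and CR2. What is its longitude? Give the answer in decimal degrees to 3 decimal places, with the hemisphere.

169.909°E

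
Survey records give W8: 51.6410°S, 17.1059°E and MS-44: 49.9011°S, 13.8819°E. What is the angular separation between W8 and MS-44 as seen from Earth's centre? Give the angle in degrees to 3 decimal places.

2.680°

Δφ = 1.7399°,  Δλ = -3.2240°
a = sin²(Δφ/2) + cos φ₁ cos φ₂ sin²(Δλ/2) = 0.000547
c = 2·arcsin(√a) = 0.046774 rad = 2.6799°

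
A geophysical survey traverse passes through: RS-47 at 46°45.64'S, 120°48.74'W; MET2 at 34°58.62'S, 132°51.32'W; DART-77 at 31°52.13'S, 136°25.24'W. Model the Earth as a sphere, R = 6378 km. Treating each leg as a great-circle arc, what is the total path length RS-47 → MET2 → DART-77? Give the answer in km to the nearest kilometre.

RS-47: φ = -46.76067°, λ = -120.81233°
MET2: φ = -34.97700°, λ = -132.85533°
DART-77: φ = -31.86883°, λ = -136.42067°
RS-47→MET2: c = 0.259292 rad, d = 1653.76 km
MET2→DART-77: c = 0.075089 rad, d = 478.92 km
Total = 1653.76 + 478.92 = 2132.68 km

2133 km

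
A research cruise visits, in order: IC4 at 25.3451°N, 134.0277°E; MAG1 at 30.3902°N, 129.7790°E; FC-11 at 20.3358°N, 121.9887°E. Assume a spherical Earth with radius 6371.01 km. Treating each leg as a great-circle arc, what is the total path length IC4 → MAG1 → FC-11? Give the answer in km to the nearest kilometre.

2063 km

IC4→MAG1: c = 0.109751 rad, d = 699.22 km
MAG1→FC-11: c = 0.214055 rad, d = 1363.75 km
Total = 699.22 + 1363.75 = 2062.97 km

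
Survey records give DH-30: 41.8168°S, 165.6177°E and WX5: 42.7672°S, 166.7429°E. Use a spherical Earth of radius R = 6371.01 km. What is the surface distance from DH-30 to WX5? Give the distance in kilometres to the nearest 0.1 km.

Δφ = -0.9504°,  Δλ = 1.1252°
a = sin²(Δφ/2) + cos φ₁ cos φ₂ sin²(Δλ/2) = 0.000122
c = 2·arcsin(√a) = 0.022049 rad = 1.2633°
d = R·c = 6371.01 × 0.022049 = 140.5 km

140.5 km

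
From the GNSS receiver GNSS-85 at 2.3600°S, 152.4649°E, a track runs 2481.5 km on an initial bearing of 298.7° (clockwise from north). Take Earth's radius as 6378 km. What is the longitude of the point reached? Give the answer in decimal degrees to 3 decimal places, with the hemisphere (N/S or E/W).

δ = d/R = 2481.5/6378 = 0.389072 rad
φ₂ = arcsin(sin φ₁ cos δ + cos φ₁ sin δ cos θ)
   = arcsin(-0.04118·0.92526 + 0.99915·0.37933·0.48022) = 8.27405°
λ₂ = λ₁ + atan2(sin θ sin δ cos φ₁, cos δ − sin φ₁ sin φ₂) = 132.81771°

132.818°E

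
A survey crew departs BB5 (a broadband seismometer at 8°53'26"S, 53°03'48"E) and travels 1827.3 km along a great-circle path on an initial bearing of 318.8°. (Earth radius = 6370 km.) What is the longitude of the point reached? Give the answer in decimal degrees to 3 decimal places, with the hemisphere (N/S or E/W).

42.301°E

BB5: φ = -8.89056°, λ = +53.06333°
δ = d/R = 1827.3/6370 = 0.286860 rad
φ₂ = arcsin(sin φ₁ cos δ + cos φ₁ sin δ cos θ)
   = arcsin(-0.15455·0.95914 + 0.98799·0.28294·0.75241) = 3.56035°
λ₂ = λ₁ + atan2(sin θ sin δ cos φ₁, cos δ − sin φ₁ sin φ₂) = 42.30124°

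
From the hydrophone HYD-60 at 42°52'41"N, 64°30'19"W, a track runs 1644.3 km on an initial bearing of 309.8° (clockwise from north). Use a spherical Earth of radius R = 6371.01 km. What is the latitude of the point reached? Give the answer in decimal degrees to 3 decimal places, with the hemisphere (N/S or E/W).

51.044°N

HYD-60: φ = +42.87806°, λ = -64.50528°
δ = d/R = 1644.3/6371.01 = 0.258091 rad
φ₂ = arcsin(sin φ₁ cos δ + cos φ₁ sin δ cos θ)
   = arcsin(0.68044·0.96688 + 0.73280·0.25524·0.64011) = 51.04389°
λ₂ = λ₁ + atan2(sin θ sin δ cos φ₁, cos δ − sin φ₁ sin φ₂) = -82.67844°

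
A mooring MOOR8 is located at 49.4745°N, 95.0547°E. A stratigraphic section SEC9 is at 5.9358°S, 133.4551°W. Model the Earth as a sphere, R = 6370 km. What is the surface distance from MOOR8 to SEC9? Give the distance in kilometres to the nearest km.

Δφ = -55.4103°,  Δλ = 131.4902°
a = sin²(Δφ/2) + cos φ₁ cos φ₂ sin²(Δλ/2) = 0.753388
c = 2·arcsin(√a) = 2.102238 rad = 120.4494°
d = R·c = 6370 × 2.102238 = 13391.3 km

13391 km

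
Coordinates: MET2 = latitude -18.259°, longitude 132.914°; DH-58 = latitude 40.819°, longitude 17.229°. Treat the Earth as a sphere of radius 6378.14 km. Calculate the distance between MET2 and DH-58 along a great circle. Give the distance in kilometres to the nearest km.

Δφ = 59.0780°,  Δλ = -115.6850°
a = sin²(Δφ/2) + cos φ₁ cos φ₂ sin²(Δλ/2) = 0.758147
c = 2·arcsin(√a) = 2.113314 rad = 121.0840°
d = R·c = 6378.14 × 2.113314 = 13479.0 km

13479 km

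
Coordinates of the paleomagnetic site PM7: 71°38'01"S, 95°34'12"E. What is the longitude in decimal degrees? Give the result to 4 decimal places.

95° + 34′/60 + 12″/3600 = 95 + 0.56667 + 0.00333 = 95.5700°

95.5700°E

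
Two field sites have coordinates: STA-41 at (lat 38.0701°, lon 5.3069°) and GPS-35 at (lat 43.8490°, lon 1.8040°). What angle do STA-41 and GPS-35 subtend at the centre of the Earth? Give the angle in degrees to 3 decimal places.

6.354°

Δφ = 5.7789°,  Δλ = -3.5029°
a = sin²(Δφ/2) + cos φ₁ cos φ₂ sin²(Δλ/2) = 0.003071
c = 2·arcsin(√a) = 0.110898 rad = 6.3540°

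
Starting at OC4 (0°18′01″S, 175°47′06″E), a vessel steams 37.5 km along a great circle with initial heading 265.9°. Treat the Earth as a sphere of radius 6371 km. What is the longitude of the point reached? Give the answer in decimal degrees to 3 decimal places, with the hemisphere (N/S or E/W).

OC4: φ = -0.30028°, λ = +175.78500°
δ = d/R = 37.5/6371 = 0.005886 rad
φ₂ = arcsin(sin φ₁ cos δ + cos φ₁ sin δ cos θ)
   = arcsin(-0.00524·0.99998 + 0.99999·0.00589·-0.07150) = -0.32438°
λ₂ = λ₁ + atan2(sin θ sin δ cos φ₁, cos δ − sin φ₁ sin φ₂) = 175.44861°

175.449°E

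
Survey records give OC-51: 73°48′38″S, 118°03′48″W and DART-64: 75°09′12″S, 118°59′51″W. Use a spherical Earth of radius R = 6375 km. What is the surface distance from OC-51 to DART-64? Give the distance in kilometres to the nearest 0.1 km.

OC-51: φ = -73.81056°, λ = -118.06333°
DART-64: φ = -75.15333°, λ = -118.99750°
Δφ = -1.3428°,  Δλ = -0.9342°
a = sin²(Δφ/2) + cos φ₁ cos φ₂ sin²(Δλ/2) = 0.000142
c = 2·arcsin(√a) = 0.023838 rad = 1.3658°
d = R·c = 6375 × 0.023838 = 152.0 km

152.0 km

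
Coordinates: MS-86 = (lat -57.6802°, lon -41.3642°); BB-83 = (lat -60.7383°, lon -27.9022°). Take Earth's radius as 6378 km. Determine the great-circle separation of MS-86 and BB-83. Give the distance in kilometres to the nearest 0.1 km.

Δφ = -3.0581°,  Δλ = 13.4620°
a = sin²(Δφ/2) + cos φ₁ cos φ₂ sin²(Δλ/2) = 0.004302
c = 2·arcsin(√a) = 0.131276 rad = 7.5216°
d = R·c = 6378 × 0.131276 = 837.3 km

837.3 km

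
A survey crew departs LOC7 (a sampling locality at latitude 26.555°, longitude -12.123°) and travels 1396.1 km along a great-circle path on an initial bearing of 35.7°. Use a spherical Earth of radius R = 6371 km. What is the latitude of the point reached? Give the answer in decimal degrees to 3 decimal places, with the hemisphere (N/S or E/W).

δ = d/R = 1396.1/6371 = 0.219134 rad
φ₂ = arcsin(sin φ₁ cos δ + cos φ₁ sin δ cos θ)
   = arcsin(0.44706·0.97609 + 0.89451·0.21738·0.81208) = 36.46107°
λ₂ = λ₁ + atan2(sin θ sin δ cos φ₁, cos δ − sin φ₁ sin φ₂) = -3.04809°

36.461°N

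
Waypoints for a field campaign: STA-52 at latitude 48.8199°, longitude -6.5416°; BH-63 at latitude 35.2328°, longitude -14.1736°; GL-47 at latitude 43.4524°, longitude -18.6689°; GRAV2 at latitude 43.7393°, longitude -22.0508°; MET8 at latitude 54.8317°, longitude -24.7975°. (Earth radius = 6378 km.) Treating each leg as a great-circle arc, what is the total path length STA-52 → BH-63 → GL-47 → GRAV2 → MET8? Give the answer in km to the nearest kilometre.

4155 km

STA-52→BH-63: c = 0.256635 rad, d = 1636.81 km
BH-63→GL-47: c = 0.155700 rad, d = 993.05 km
GL-47→GRAV2: c = 0.043037 rad, d = 274.49 km
GRAV2→MET8: c = 0.196068 rad, d = 1250.52 km
Total = 1636.81 + 993.05 + 274.49 + 1250.52 = 4154.88 km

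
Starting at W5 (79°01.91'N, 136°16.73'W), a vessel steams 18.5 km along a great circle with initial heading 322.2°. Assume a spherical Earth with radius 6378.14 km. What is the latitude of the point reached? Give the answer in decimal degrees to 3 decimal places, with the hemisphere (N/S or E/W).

79.163°N

W5: φ = +79.03183°, λ = -136.27883°
δ = d/R = 18.5/6378.14 = 0.002901 rad
φ₂ = arcsin(sin φ₁ cos δ + cos φ₁ sin δ cos θ)
   = arcsin(0.98173·1.00000 + 0.19026·0.00290·0.79016) = 79.16267°
λ₂ = λ₁ + atan2(sin θ sin δ cos φ₁, cos δ − sin φ₁ sin φ₂) = -136.82058°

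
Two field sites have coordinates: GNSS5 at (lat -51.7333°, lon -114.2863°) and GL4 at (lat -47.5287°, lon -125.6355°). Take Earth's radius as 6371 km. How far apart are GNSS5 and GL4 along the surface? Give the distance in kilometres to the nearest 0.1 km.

940.2 km

Δφ = 4.2046°,  Δλ = -11.3492°
a = sin²(Δφ/2) + cos φ₁ cos φ₂ sin²(Δλ/2) = 0.005434
c = 2·arcsin(√a) = 0.147568 rad = 8.4550°
d = R·c = 6371 × 0.147568 = 940.2 km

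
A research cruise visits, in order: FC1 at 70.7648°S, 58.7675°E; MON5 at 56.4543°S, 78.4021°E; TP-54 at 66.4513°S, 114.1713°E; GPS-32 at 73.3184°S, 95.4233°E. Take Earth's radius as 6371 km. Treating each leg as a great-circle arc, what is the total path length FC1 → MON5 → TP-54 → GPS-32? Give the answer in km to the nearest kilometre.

5041 km

FC1→MON5: c = 0.289506 rad, d = 1844.44 km
MON5→TP-54: c = 0.338744 rad, d = 2158.14 km
TP-54→GPS-32: c = 0.163023 rad, d = 1038.62 km
Total = 1844.44 + 2158.14 + 1038.62 = 5041.20 km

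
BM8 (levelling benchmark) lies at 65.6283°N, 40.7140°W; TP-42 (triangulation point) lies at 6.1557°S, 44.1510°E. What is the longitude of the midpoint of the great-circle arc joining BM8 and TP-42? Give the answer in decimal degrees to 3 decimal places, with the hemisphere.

Bx = cos φ₂ cos Δλ = 0.088987,  By = cos φ₂ sin Δλ = 0.990244
φₘ = atan2(sin φ₁ + sin φ₂, √((cos φ₁ + Bx)² + By²)) = 35.90371°
λₘ = λ₁ + atan2(By, cos φ₁ + Bx) = 22.41998°

22.420°E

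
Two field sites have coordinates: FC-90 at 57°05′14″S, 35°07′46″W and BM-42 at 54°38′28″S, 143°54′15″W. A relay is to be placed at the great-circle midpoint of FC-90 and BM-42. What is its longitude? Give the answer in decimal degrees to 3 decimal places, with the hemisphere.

FC-90: φ = -57.08722°, λ = -35.12944°
BM-42: φ = -54.64111°, λ = -143.90417°
Bx = cos φ₂ cos Δλ = -0.186252,  By = cos φ₂ sin Δλ = -0.547905
φₘ = atan2(sin φ₁ + sin φ₂, √((cos φ₁ + Bx)² + By²)) = -68.43800°
λₘ = λ₁ + atan2(By, cos φ₁ + Bx) = -92.03421°

92.034°W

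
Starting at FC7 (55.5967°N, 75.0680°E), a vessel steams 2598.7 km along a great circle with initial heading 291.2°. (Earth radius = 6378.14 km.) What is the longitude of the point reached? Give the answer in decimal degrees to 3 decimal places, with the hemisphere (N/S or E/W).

32.380°E

δ = d/R = 2598.7/6378.14 = 0.407439 rad
φ₂ = arcsin(sin φ₁ cos δ + cos φ₁ sin δ cos θ)
   = arcsin(0.82508·0.91814 + 0.56501·0.39626·0.36162) = 56.98245°
λ₂ = λ₁ + atan2(sin θ sin δ cos φ₁, cos δ − sin φ₁ sin φ₂) = 32.38014°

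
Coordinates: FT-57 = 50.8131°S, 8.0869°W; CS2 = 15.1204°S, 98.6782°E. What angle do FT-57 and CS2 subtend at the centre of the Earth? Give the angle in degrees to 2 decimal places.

88.50°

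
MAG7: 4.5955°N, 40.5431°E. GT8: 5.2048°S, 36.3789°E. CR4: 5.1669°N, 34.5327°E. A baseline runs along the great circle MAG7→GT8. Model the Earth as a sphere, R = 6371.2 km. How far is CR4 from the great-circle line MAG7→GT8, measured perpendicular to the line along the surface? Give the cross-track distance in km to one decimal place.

δ₁₃ = central angle MAG7→CR4 = 0.104995 rad  (haversine)
θ₁₃ = bearing MAG7→CR4 = 275.701°,  θ₁₂ = bearing MAG7→GT8 = 203.044°
dₓₜ = R·arcsin(sin δ₁₃ · sin(θ₁₃ − θ₁₂)) = 6371.2·arcsin(0.10480·sin(72.658°)) = 638.428 km
|dₓₜ| = 638.428 km

638.4 km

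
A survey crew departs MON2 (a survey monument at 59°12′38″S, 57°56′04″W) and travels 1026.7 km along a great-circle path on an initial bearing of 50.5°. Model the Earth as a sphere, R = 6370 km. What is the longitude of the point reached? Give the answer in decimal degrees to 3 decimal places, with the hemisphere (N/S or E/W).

46.138°W

MON2: φ = -59.21056°, λ = -57.93444°
δ = d/R = 1026.7/6370 = 0.161177 rad
φ₂ = arcsin(sin φ₁ cos δ + cos φ₁ sin δ cos θ)
   = arcsin(-0.85905·0.98704 + 0.51188·0.16048·0.63608) = -52.71838°
λ₂ = λ₁ + atan2(sin θ sin δ cos φ₁, cos δ − sin φ₁ sin φ₂) = -46.13825°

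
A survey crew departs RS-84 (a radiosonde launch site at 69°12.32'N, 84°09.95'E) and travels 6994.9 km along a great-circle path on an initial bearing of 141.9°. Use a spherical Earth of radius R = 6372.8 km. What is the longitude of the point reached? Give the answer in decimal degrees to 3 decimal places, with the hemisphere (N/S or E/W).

118.089°E

RS-84: φ = +69.20533°, λ = +84.16583°
δ = d/R = 6994.9/6372.8 = 1.097618 rad
φ₂ = arcsin(sin φ₁ cos δ + cos φ₁ sin δ cos θ)
   = arcsin(0.93486·0.45572 + 0.35502·0.89012·-0.78694) = 10.21549°
λ₂ = λ₁ + atan2(sin θ sin δ cos φ₁, cos δ − sin φ₁ sin φ₂) = 118.08934°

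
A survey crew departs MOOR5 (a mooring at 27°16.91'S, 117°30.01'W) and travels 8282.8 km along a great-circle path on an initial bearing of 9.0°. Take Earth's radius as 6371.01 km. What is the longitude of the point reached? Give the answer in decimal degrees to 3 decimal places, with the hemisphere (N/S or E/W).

104.892°W

MOOR5: φ = -27.28183°, λ = -117.50017°
δ = d/R = 8282.8/6371.01 = 1.300076 rad
φ₂ = arcsin(sin φ₁ cos δ + cos φ₁ sin δ cos θ)
   = arcsin(-0.45837·0.26743 + 0.88876·0.96358·0.98769) = 46.32512°
λ₂ = λ₁ + atan2(sin θ sin δ cos φ₁, cos δ − sin φ₁ sin φ₂) = -104.89211°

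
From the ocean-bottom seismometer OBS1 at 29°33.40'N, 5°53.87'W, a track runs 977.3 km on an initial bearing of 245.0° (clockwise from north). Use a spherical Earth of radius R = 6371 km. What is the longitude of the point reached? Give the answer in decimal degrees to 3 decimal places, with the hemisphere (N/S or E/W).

14.727°W

OBS1: φ = +29.55667°, λ = -5.89783°
δ = d/R = 977.3/6371 = 0.153398 rad
φ₂ = arcsin(sin φ₁ cos δ + cos φ₁ sin δ cos θ)
   = arcsin(0.49328·0.98826 + 0.86987·0.15280·-0.42262) = 25.55136°
λ₂ = λ₁ + atan2(sin θ sin δ cos φ₁, cos δ − sin φ₁ sin φ₂) = -14.72725°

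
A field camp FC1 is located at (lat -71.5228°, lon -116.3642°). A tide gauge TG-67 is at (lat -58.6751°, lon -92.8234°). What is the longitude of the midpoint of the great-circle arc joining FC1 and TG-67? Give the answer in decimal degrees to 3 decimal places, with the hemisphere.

101.701°W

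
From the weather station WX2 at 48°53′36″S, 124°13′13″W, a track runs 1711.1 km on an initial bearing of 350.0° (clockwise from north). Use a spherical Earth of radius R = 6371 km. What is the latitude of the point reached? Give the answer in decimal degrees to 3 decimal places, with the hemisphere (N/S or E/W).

WX2: φ = -48.89333°, λ = -124.22028°
δ = d/R = 1711.1/6371 = 0.268576 rad
φ₂ = arcsin(sin φ₁ cos δ + cos φ₁ sin δ cos θ)
   = arcsin(-0.75349·0.96415 + 0.65746·0.26536·0.98481) = -33.68736°
λ₂ = λ₁ + atan2(sin θ sin δ cos φ₁, cos δ − sin φ₁ sin φ₂) = -127.39485°

33.687°S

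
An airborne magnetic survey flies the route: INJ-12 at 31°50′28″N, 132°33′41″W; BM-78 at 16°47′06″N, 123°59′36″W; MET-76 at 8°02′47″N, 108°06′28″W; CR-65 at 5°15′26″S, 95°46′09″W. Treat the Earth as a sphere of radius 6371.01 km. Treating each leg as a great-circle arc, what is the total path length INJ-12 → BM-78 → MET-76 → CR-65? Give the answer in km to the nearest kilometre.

INJ-12: φ = +31.84111°, λ = -132.56139°
BM-78: φ = +16.78500°, λ = -123.99333°
MET-76: φ = +8.04639°, λ = -108.10778°
CR-65: φ = -5.25722°, λ = -95.76917°
INJ-12→BM-78: c = 0.295712 rad, d = 1883.98 km
BM-78→MET-76: c = 0.310473 rad, d = 1978.03 km
MET-76→CR-65: c = 0.316310 rad, d = 2015.21 km
Total = 1883.98 + 1978.03 + 2015.21 = 5877.22 km

5877 km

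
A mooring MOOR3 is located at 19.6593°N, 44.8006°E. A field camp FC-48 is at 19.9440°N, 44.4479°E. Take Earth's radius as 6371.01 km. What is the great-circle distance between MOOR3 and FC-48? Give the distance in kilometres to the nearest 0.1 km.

48.6 km

Δφ = 0.2847°,  Δλ = -0.3527°
a = sin²(Δφ/2) + cos φ₁ cos φ₂ sin²(Δλ/2) = 0.000015
c = 2·arcsin(√a) = 0.007631 rad = 0.4372°
d = R·c = 6371.01 × 0.007631 = 48.6 km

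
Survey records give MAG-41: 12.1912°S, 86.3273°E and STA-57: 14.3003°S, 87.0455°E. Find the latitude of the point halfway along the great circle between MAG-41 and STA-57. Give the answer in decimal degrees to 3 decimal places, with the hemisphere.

13.246°S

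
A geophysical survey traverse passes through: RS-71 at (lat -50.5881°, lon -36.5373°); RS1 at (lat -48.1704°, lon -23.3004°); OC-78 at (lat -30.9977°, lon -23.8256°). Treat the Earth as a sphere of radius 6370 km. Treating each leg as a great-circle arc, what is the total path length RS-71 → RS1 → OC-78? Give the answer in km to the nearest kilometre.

RS-71→RS1: c = 0.155977 rad, d = 993.57 km
RS1→OC-78: c = 0.299801 rad, d = 1909.74 km
Total = 993.57 + 1909.74 = 2903.31 km

2903 km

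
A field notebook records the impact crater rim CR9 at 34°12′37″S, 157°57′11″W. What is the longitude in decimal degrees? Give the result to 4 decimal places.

157° + 57′/60 + 11″/3600 = 157 + 0.95000 + 0.00306 = 157.9531°

157.9531°W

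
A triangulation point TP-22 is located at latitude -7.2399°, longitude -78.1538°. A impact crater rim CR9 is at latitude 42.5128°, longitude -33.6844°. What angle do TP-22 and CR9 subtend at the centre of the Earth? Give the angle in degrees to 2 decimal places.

64.11°

Δφ = 49.7527°,  Δλ = 44.4694°
a = sin²(Δφ/2) + cos φ₁ cos φ₂ sin²(Δλ/2) = 0.281662
c = 2·arcsin(√a) = 1.118896 rad = 64.1080°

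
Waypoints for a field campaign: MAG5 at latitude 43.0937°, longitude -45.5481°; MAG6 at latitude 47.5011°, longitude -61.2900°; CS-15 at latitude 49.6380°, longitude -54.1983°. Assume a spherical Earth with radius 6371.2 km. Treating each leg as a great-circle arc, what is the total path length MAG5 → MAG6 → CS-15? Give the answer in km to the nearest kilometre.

1895 km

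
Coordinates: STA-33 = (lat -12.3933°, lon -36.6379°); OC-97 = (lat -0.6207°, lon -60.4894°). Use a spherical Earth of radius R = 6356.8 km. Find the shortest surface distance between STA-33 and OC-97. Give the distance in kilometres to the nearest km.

Δφ = 11.7726°,  Δλ = -23.8515°
a = sin²(Δφ/2) + cos φ₁ cos φ₂ sin²(Δλ/2) = 0.052222
c = 2·arcsin(√a) = 0.461116 rad = 26.4200°
d = R·c = 6356.8 × 0.461116 = 2931.2 km

2931 km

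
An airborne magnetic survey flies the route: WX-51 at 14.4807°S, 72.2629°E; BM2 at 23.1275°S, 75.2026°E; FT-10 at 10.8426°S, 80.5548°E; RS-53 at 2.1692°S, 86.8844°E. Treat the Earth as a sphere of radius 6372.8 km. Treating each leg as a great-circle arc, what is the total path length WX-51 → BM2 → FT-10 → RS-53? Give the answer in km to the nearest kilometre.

WX-51→BM2: c = 0.158519 rad, d = 1010.21 km
BM2→FT-10: c = 0.232194 rad, d = 1479.73 km
FT-10→RS-53: c = 0.186920 rad, d = 1191.20 km
Total = 1010.21 + 1479.73 + 1191.20 = 3681.14 km

3681 km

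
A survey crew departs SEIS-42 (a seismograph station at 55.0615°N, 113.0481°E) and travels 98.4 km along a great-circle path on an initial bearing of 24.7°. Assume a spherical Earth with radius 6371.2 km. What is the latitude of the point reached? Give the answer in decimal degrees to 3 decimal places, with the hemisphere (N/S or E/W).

55.864°N

δ = d/R = 98.4/6371.2 = 0.015445 rad
φ₂ = arcsin(sin φ₁ cos δ + cos φ₁ sin δ cos θ)
   = arcsin(0.81977·0.99988 + 0.57270·0.01544·0.90851) = 55.86369°
λ₂ = λ₁ + atan2(sin θ sin δ cos φ₁, cos δ − sin φ₁ sin φ₂) = 113.70703°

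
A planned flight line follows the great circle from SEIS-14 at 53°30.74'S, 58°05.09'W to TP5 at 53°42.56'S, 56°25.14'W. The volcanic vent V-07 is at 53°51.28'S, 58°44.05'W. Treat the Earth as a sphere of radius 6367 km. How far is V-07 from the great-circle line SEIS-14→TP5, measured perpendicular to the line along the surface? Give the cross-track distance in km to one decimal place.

46.2 km

SEIS-14: φ = -53.51233°, λ = -58.08483°
TP5: φ = -53.70933°, λ = -56.41900°
V-07: φ = -53.85467°, λ = -58.73417°
δ₁₃ = central angle SEIS-14→V-07 = 0.008986 rad  (haversine)
θ₁₃ = bearing SEIS-14→V-07 = 228.064°,  θ₁₂ = bearing SEIS-14→TP5 = 101.943°
dₓₜ = R·arcsin(sin δ₁₃ · sin(θ₁₃ − θ₁₂)) = 6367·arcsin(0.00899·sin(126.121°)) = 46.216 km
|dₓₜ| = 46.216 km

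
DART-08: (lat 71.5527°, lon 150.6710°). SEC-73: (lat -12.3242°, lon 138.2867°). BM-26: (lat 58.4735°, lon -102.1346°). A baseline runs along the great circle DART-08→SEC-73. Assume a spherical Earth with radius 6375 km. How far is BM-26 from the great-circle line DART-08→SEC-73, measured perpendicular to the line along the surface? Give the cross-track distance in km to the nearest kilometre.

2628 km

δ₁₃ = central angle DART-08→BM-26 = 0.707967 rad  (haversine)
θ₁₃ = bearing DART-08→BM-26 = 50.188°,  θ₁₂ = bearing DART-08→SEC-73 = 192.156°
dₓₜ = R·arcsin(sin δ₁₃ · sin(θ₁₃ − θ₁₂)) = 6375·arcsin(0.65029·sin(-141.967°)) = -2627.949 km
|dₓₜ| = 2627.949 km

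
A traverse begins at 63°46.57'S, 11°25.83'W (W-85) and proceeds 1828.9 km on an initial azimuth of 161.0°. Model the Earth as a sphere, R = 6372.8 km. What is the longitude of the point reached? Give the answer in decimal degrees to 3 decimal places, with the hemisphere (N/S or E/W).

15.209°E

W-85: φ = -63.77617°, λ = -11.43050°
δ = d/R = 1828.9/6372.8 = 0.286985 rad
φ₂ = arcsin(sin φ₁ cos δ + cos φ₁ sin δ cos θ)
   = arcsin(-0.89707·0.95910 + 0.44188·0.28306·-0.94552) = -78.13937°
λ₂ = λ₁ + atan2(sin θ sin δ cos φ₁, cos δ − sin φ₁ sin φ₂) = 15.20918°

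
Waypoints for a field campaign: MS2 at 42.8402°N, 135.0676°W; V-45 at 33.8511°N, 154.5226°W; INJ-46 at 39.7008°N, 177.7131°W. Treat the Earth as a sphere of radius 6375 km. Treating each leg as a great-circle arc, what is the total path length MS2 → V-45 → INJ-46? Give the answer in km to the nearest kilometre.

4123 km

MS2→V-45: c = 0.307977 rad, d = 1963.36 km
V-45→INJ-46: c = 0.338769 rad, d = 2159.66 km
Total = 1963.36 + 2159.66 = 4123.01 km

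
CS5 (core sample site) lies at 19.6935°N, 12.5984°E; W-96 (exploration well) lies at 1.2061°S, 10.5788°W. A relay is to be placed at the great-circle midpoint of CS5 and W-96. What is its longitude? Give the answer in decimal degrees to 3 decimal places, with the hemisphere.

Bx = cos φ₂ cos Δλ = 0.919088,  By = cos φ₂ sin Δλ = -0.393489
φₘ = atan2(sin φ₁ + sin φ₂, √((cos φ₁ + Bx)² + By²)) = 9.43245°
λₘ = λ₁ + atan2(By, cos φ₁ + Bx) = 0.65714°

0.657°E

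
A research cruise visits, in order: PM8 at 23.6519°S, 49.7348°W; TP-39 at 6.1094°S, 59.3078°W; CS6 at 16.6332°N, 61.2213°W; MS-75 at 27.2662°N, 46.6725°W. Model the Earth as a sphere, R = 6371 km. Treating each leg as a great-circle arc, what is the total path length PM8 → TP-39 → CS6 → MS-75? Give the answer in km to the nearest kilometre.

PM8→TP-39: c = 0.345783 rad, d = 2202.98 km
TP-39→CS6: c = 0.398305 rad, d = 2537.60 km
CS6→MS-75: c = 0.299382 rad, d = 1907.36 km
Total = 2202.98 + 2537.60 + 1907.36 = 6647.95 km

6648 km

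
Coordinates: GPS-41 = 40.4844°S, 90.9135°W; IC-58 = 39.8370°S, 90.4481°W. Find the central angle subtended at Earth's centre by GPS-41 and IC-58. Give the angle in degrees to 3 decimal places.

0.739°

Δφ = 0.6474°,  Δλ = 0.4654°
a = sin²(Δφ/2) + cos φ₁ cos φ₂ sin²(Δλ/2) = 0.000042
c = 2·arcsin(√a) = 0.012892 rad = 0.7387°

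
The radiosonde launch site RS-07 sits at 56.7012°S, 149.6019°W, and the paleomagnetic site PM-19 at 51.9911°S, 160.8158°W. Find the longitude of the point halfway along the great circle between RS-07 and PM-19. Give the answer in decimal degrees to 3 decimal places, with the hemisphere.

Bx = cos φ₂ cos Δλ = 0.604027,  By = cos φ₂ sin Δλ = -0.119753
φₘ = atan2(sin φ₁ + sin φ₂, √((cos φ₁ + Bx)² + By²)) = -54.47577°
λₘ = λ₁ + atan2(By, cos φ₁ + Bx) = -155.53133°

155.531°W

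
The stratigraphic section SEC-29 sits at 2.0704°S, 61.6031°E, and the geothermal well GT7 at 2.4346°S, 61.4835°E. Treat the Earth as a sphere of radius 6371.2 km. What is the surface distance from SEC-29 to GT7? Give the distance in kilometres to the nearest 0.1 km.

Δφ = -0.3642°,  Δλ = -0.1196°
a = sin²(Δφ/2) + cos φ₁ cos φ₂ sin²(Δλ/2) = 0.000011
c = 2·arcsin(√a) = 0.006690 rad = 0.3833°
d = R·c = 6371.2 × 0.006690 = 42.6 km

42.6 km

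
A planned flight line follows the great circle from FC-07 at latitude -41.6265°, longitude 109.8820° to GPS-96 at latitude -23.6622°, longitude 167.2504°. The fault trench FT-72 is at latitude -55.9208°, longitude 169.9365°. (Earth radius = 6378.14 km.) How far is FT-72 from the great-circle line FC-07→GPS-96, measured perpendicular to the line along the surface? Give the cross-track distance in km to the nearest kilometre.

2982 km

δ₁₃ = central angle FC-07→FT-72 = 0.708604 rad  (haversine)
θ₁₃ = bearing FC-07→FT-72 = 131.748°,  θ₁₂ = bearing FC-07→GPS-96 = 87.915°
dₓₜ = R·arcsin(sin δ₁₃ · sin(θ₁₃ − θ₁₂)) = 6378.14·arcsin(0.65077·sin(43.833°)) = 2982.071 km
|dₓₜ| = 2982.071 km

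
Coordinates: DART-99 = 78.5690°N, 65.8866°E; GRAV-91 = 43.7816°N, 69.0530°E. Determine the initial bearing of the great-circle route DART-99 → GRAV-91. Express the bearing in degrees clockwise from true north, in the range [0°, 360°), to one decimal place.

Δλ = 3.1664°
y = sin Δλ · cos φ₂ = 0.039879
x = cos φ₁ sin φ₂ − sin φ₁ cos φ₂ cos Δλ = -0.569453
θ = atan2(y, x) = 175.9941° → 175.9941° (mod 360°)

176.0°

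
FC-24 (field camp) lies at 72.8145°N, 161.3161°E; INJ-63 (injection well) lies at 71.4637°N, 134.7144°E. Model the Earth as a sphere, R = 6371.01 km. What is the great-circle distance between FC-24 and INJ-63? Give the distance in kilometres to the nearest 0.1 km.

Δφ = -1.3508°,  Δλ = -26.6017°
a = sin²(Δφ/2) + cos φ₁ cos φ₂ sin²(Δλ/2) = 0.005111
c = 2·arcsin(√a) = 0.143100 rad = 8.1990°
d = R·c = 6371.01 × 0.143100 = 911.7 km

911.7 km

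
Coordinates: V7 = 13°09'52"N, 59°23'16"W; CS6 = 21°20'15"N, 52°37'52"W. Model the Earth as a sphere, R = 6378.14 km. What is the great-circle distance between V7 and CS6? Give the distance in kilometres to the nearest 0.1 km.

1158.7 km

V7: φ = +13.16444°, λ = -59.38778°
CS6: φ = +21.33750°, λ = -52.63111°
Δφ = 8.1731°,  Δλ = 6.7567°
a = sin²(Δφ/2) + cos φ₁ cos φ₂ sin²(Δλ/2) = 0.008228
c = 2·arcsin(√a) = 0.181666 rad = 10.4087°
d = R·c = 6378.14 × 0.181666 = 1158.7 km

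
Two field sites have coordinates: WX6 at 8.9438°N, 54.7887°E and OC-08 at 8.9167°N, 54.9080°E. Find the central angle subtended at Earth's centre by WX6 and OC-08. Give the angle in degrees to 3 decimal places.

0.121°

Δφ = -0.0271°,  Δλ = 0.1193°
a = sin²(Δφ/2) + cos φ₁ cos φ₂ sin²(Δλ/2) = 0.000001
c = 2·arcsin(√a) = 0.002111 rad = 0.1209°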